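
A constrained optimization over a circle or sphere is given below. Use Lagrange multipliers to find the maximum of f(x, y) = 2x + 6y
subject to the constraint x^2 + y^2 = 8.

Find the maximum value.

Set up Lagrange conditions: grad f = lambda * grad g
  2 = 2*lambda*x
  6 = 2*lambda*y
From these: x/y = 2/6, so x = 2t, y = 6t for some t.
Substitute into constraint: (2t)^2 + (6t)^2 = 8
  t^2 * 40 = 8
  t = sqrt(8/40)
Maximum = 2*x + 6*y = (2^2 + 6^2)*t = 40 * sqrt(8/40) = sqrt(320)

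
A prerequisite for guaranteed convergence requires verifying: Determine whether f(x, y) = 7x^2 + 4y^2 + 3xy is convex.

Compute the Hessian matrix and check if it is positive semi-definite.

f(x,y) = 7x^2 + 4y^2 + 3xy
Hessian H = [[14, 3], [3, 8]]
trace(H) = 22, det(H) = 103
Eigenvalues: (22 +/- sqrt(72)) / 2 = 15.24, 6.757
Since both eigenvalues > 0, f is convex.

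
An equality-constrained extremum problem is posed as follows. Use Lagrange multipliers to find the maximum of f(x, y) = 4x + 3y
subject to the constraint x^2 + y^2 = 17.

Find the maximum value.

Set up Lagrange conditions: grad f = lambda * grad g
  4 = 2*lambda*x
  3 = 2*lambda*y
From these: x/y = 4/3, so x = 4t, y = 3t for some t.
Substitute into constraint: (4t)^2 + (3t)^2 = 17
  t^2 * 25 = 17
  t = sqrt(17/25)
Maximum = 4*x + 3*y = (4^2 + 3^2)*t = 25 * sqrt(17/25) = sqrt(425)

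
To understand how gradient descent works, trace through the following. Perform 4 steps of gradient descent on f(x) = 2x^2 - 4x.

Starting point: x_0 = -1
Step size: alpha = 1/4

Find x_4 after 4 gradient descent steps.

f(x) = 2x^2 - 4x, f'(x) = 4x + (-4)
Step 1: f'(-1) = -8, x_1 = -1 - 1/4 * -8 = 1
Step 2: f'(1) = 0, x_2 = 1 - 1/4 * 0 = 1
Step 3: f'(1) = 0, x_3 = 1 - 1/4 * 0 = 1
Step 4: f'(1) = 0, x_4 = 1 - 1/4 * 0 = 1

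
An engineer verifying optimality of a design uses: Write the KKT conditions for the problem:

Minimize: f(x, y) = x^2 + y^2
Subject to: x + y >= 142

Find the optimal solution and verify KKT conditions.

KKT conditions for min x^2 + y^2 s.t. x + y >= 142:
Stationarity: 2x = mu, 2y = mu
So x = y = mu/2.
Complementary slackness: mu*(x + y - 142) = 0
Primal feasibility: x + y >= 142; dual feasibility: mu >= 0
If mu = 0 then x = y = 0, but 0 + 0 < 142 is infeasible, so the constraint is active.
Constraint active: x + y = 2*(mu/2) = 142 => mu = 142
x = y = 71, f = 10082
Verify: stationarity 2*71 = 142 = mu; primal 71 + 71 = 142 >= 142; dual mu = 142 >= 0; complementary slackness 142*(142 - 142) = 0. All KKT conditions hold.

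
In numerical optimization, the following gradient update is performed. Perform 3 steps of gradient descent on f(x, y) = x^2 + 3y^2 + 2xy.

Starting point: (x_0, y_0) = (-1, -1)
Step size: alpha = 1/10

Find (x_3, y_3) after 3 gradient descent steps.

f(x,y) = x^2 + 3y^2 + 2xy
grad_x = 2x + 2y, grad_y = 6y + 2x
Step 1: grad = (-4, -8), (-3/5, -1/5)
Step 2: grad = (-8/5, -12/5), (-11/25, 1/25)
Step 3: grad = (-4/5, -16/25), (-9/25, 13/125)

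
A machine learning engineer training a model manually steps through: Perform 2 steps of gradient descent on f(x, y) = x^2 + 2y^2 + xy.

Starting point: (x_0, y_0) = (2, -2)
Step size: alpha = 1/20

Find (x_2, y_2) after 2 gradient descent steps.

f(x,y) = x^2 + 2y^2 + xy
grad_x = 2x + 1y, grad_y = 4y + 1x
Step 1: grad = (2, -6), (19/10, -17/10)
Step 2: grad = (21/10, -49/10), (359/200, -291/200)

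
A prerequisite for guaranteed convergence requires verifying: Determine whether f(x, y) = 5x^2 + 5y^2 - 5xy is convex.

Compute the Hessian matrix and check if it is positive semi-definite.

f(x,y) = 5x^2 + 5y^2 - 5xy
Hessian H = [[10, -5], [-5, 10]]
trace(H) = 20, det(H) = 75
Eigenvalues: (20 +/- sqrt(100)) / 2 = 15, 5
Since both eigenvalues > 0, f is convex.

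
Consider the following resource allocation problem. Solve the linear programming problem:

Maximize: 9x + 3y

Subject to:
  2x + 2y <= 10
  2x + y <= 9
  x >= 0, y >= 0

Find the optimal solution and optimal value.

Feasible vertices: (0, 0), (0, 5), (4, 1), (9/2, 0)
Objective 9x + 3y at each:
  (0, 0): 0
  (0, 5): 15
  (4, 1): 39
  (9/2, 0): 81/2
Maximum is 81/2 at (9/2, 0).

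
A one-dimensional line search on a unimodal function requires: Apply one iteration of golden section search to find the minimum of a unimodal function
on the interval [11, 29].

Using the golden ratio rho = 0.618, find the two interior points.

Golden section search on [11, 29].
Golden ratio rho = 0.618 (approx).
Interior points:
  x_1 = 11 + (1-0.618)*18 = 17.8760
  x_2 = 11 + 0.618*18 = 22.1240
Compare f(x_1) and f(x_2) to determine which subinterval to keep.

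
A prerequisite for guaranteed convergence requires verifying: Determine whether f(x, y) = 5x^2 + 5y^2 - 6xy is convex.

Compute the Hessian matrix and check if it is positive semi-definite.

f(x,y) = 5x^2 + 5y^2 - 6xy
Hessian H = [[10, -6], [-6, 10]]
trace(H) = 20, det(H) = 64
Eigenvalues: (20 +/- sqrt(144)) / 2 = 16, 4
Since both eigenvalues > 0, f is convex.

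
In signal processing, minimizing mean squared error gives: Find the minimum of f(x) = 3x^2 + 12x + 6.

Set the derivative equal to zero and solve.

f(x) = 3x^2 + 12x + 6
f'(x) = 6x + (12) = 0
x = -12/6 = -2
f(-2) = -6
Since f''(x) = 6 > 0, this is a minimum.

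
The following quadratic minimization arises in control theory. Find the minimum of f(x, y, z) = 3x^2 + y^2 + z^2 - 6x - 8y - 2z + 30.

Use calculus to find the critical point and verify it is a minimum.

f(x,y,z) = 3x^2 + y^2 + z^2 - 6x - 8y - 2z + 30
df/dx = 6x + (-6) = 0 => x = 1
df/dy = 2y + (-8) = 0 => y = 4
df/dz = 2z + (-2) = 0 => z = 1
f(1,4,1) = 3*(1)^2 + 1*(4)^2 + 1*(1)^2 + -6*(1) + -8*(4) + -2*(1) + 30 = 10
Hessian is diagonal with entries 6, 2, 2 > 0, confirmed minimum.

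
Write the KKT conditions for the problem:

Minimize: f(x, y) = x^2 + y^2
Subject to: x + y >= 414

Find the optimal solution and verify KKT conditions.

KKT conditions for min x^2 + y^2 s.t. x + y >= 414:
Stationarity: 2x = mu, 2y = mu
So x = y = mu/2.
Complementary slackness: mu*(x + y - 414) = 0
Primal feasibility: x + y >= 414; dual feasibility: mu >= 0
If mu = 0 then x = y = 0, but 0 + 0 < 414 is infeasible, so the constraint is active.
Constraint active: x + y = 2*(mu/2) = 414 => mu = 414
x = y = 207, f = 85698
Verify: stationarity 2*207 = 414 = mu; primal 207 + 207 = 414 >= 414; dual mu = 414 >= 0; complementary slackness 414*(414 - 414) = 0. All KKT conditions hold.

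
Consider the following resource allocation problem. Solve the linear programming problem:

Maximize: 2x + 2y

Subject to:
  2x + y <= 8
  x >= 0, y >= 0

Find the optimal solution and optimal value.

The feasible region has vertices at [(0, 0), (4, 0), (0, 8)].
Checking objective 2x + 2y at each vertex:
  (0, 0): 2*0 + 2*0 = 0
  (4, 0): 2*4 + 2*0 = 8
  (0, 8): 2*0 + 2*8 = 16
Maximum is 16 at (0, 8).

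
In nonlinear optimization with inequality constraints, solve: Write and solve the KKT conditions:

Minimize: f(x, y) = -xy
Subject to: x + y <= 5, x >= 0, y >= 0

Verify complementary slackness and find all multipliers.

Problem: min -xy s.t. x + y <= 5 (multiplier lambda), x >= 0 (mu_x), y >= 0 (mu_y)
KKT stationarity: -y + lambda - mu_x = 0, -x + lambda - mu_y = 0, with lambda, mu_x, mu_y >= 0
Complementary slackness: lambda*(x + y - 5) = 0, mu_x*x = 0, mu_y*y = 0
If lambda = 0: y = -mu_x <= 0 and x = -mu_y <= 0 force x = y = 0 with f = 0; but x = y = 5/2 is feasible with f = -25/4 < 0, so this is not the minimum. Hence lambda > 0 and x + y = 5.
Try x > 0, y > 0 (so mu_x = mu_y = 0): y = lambda, x = lambda => x = y = lambda
x + y = 5 => 2*lambda = 5 => lambda = 5/2
x* = y* = 5/2 > 0, consistent with mu_x = mu_y = 0.
(Any feasible point with x = 0 or y = 0 has f = 0 > -25/4, so the minimum is not on those boundaries.)
min(-xy) = -25/4 (i.e. max xy = 25/4)
Multipliers: lambda = 5/2, mu_x = 0, mu_y = 0
Complementary slackness: lambda*(x + y - 5) = 5/2*(5/2 + 5/2 - 5) = 0, mu_x*x = 0*5/2 = 0, mu_y*y = 0*5/2 = 0. Satisfied.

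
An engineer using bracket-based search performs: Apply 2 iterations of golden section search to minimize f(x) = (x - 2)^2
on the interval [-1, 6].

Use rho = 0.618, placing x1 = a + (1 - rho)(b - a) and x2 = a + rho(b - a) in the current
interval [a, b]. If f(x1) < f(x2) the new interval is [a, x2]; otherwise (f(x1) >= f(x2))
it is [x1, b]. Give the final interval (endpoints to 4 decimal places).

Golden section search for min of f(x) = (x - 2)^2 on [-1, 6].
Each step: x1 = a + (1 - rho)(b - a), x2 = a + rho(b - a); if f(x1) < f(x2) keep [a, x2], otherwise keep [x1, b].
Step 1: [-1.0000, 6.0000], x1=1.6740 (f=0.1063), x2=3.3260 (f=1.7583); f(x1) < f(x2) => keep [-1.0000, 3.3260]
Step 2: [-1.0000, 3.3260], x1=0.6525 (f=1.8157), x2=1.6735 (f=0.1066); f(x1) > f(x2) => keep [0.6525, 3.3260]
Final interval: [0.6525, 3.3260]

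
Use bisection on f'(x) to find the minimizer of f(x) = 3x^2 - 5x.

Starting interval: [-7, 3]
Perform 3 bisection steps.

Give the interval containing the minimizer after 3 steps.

Finding critical point of f(x) = 3x^2 - 5x using bisection on f'(x) = 6x + -5.
f'(x) = 0 when x = 5/6.
Starting interval: [-7, 3]
Step 1: mid = -2, f'(mid) = -17, new interval = [-2, 3]
Step 2: mid = 1/2, f'(mid) = -2, new interval = [1/2, 3]
Step 3: mid = 7/4, f'(mid) = 11/2, new interval = [1/2, 7/4]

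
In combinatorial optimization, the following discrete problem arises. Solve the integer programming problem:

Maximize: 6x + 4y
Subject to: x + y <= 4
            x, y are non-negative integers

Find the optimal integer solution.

Objective: 6x + 4y, constraint: x + y <= 4
Coefficient of x is 6 >= coefficient of y is 4, so allocate the entire budget to x.
Optimal: x = 4, y = 0, value = 24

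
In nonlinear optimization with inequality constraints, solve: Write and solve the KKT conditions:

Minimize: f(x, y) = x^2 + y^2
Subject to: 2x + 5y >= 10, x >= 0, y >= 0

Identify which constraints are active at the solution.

KKT conditions for min x^2 + y^2 s.t. 2x + 5y >= 10, x >= 0, y >= 0:
Stationarity: 2x = mu*2 + mu_x, 2y = mu*5 + mu_y, with mu, mu_x, mu_y >= 0
Complementary slackness: mu*(2x + 5y - 10) = 0, mu_x*x = 0, mu_y*y = 0
(0, 0) is infeasible (2*0 + 5*0 < 10), so if mu = 0 stationarity would force x = mu_x/2 >= 0, y = mu_y/2 >= 0 with mu_x*x = mu_y*y = 0, i.e. x = y = 0: contradiction. Hence mu > 0 and 2x + 5y = 10 is active.
Try x > 0, y > 0 (so mu_x = mu_y = 0): x = 2*mu/2, y = 5*mu/2
Substitute: 2*(2*mu/2) + 5*(5*mu/2) = 10
  mu*29/2 = 10 => mu = 20/29
x* = 20/29 > 0, y* = 50/29 > 0, consistent with mu_x = mu_y = 0.
f is convex and the constraints are linear, so this KKT point is the global minimum.
f* = 100/29
Active constraints: 2x + 5y >= 10 (holds with equality, mu = 20/29 > 0); x >= 0 and y >= 0 are inactive (mu_x = mu_y = 0).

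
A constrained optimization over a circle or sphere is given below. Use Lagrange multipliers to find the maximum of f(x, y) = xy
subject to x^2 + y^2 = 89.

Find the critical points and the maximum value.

Lagrange conditions: y = 2*lambda*x and x = 2*lambda*y
If x = 0 then y = 0, violating the constraint, so x, y != 0.
Dividing: y/x = x/y => x^2 = y^2 => y = x or y = -x
Constraint: 2x^2 = 89 => x^2 = 89/2 => x = +/-sqrt(89/2)
Critical points: (sqrt(89/2), sqrt(89/2)), (-sqrt(89/2), -sqrt(89/2)), (sqrt(89/2), -sqrt(89/2)), (-sqrt(89/2), sqrt(89/2))
  y = x:  xy = x^2 = 89/2  at (sqrt(89/2), sqrt(89/2)) and (-sqrt(89/2), -sqrt(89/2))
  y = -x: xy = -x^2 = -89/2 at (sqrt(89/2), -sqrt(89/2)) and (-sqrt(89/2), sqrt(89/2))
Maximum xy = 89/2 at (sqrt(89/2), sqrt(89/2)) and (-sqrt(89/2), -sqrt(89/2))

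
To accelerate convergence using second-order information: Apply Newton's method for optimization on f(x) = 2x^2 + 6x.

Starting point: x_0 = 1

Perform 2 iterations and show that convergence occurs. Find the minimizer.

f(x) = 2x^2 + 6x, f'(x) = 4x + (6), f''(x) = 4
Step 1: f'(1) = 10, x_1 = 1 - 10/4 = -3/2
Step 2: f'(-3/2) = 0, x_2 = -3/2 (converged)
Newton's method converges in 1 step for quadratics.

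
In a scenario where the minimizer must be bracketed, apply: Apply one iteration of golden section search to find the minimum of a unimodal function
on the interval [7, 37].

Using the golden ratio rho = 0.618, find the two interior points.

Golden section search on [7, 37].
Golden ratio rho = 0.618 (approx).
Interior points:
  x_1 = 7 + (1-0.618)*30 = 18.4600
  x_2 = 7 + 0.618*30 = 25.5400
Compare f(x_1) and f(x_2) to determine which subinterval to keep.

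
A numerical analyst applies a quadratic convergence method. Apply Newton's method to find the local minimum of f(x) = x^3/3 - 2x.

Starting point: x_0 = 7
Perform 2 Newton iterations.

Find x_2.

f(x) = x^3/3 - 2x
f'(x) = x^2 - 2, f''(x) = 2x
Newton update: x_{n+1} = x_n - (x_n^2 - 2)/(2*x_n)
Step 1: x_0 = 7, f'=47, f''=14, x_1 = 51/14
Step 2: x_1 = 51/14, f'=2209/196, f''=51/7, x_2 = 2993/1428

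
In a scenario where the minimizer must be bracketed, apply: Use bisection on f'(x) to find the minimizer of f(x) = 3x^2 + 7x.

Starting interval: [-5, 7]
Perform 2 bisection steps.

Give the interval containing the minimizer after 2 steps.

Finding critical point of f(x) = 3x^2 + 7x using bisection on f'(x) = 6x + 7.
f'(x) = 0 when x = -7/6.
Starting interval: [-5, 7]
Step 1: mid = 1, f'(mid) = 13, new interval = [-5, 1]
Step 2: mid = -2, f'(mid) = -5, new interval = [-2, 1]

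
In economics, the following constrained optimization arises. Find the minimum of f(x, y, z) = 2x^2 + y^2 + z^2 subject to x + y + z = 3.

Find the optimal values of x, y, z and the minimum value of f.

Using Lagrange multipliers on f = 2x^2 + y^2 + z^2 with constraint x + y + z = 3:
Conditions: 2*2*x = lambda, 2*1*y = lambda, 2*1*z = lambda
So x = lambda/4, y = lambda/2, z = lambda/2
Substituting into constraint: lambda * (5/4) = 3
lambda = 12/5
x = 3/5, y = 6/5, z = 6/5
Minimum value = 18/5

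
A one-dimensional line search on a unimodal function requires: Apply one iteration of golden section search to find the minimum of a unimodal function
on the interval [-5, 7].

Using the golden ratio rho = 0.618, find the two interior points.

Golden section search on [-5, 7].
Golden ratio rho = 0.618 (approx).
Interior points:
  x_1 = -5 + (1-0.618)*12 = -0.4160
  x_2 = -5 + 0.618*12 = 2.4160
Compare f(x_1) and f(x_2) to determine which subinterval to keep.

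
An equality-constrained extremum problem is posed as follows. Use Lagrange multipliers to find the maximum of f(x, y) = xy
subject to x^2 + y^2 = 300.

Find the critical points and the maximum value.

Lagrange conditions: y = 2*lambda*x and x = 2*lambda*y
If x = 0 then y = 0, violating the constraint, so x, y != 0.
Dividing: y/x = x/y => x^2 = y^2 => y = x or y = -x
Constraint: 2x^2 = 300 => x^2 = 150 => x = +/-sqrt(150)
Critical points: (sqrt(150), sqrt(150)), (-sqrt(150), -sqrt(150)), (sqrt(150), -sqrt(150)), (-sqrt(150), sqrt(150))
  y = x:  xy = x^2 = 150  at (sqrt(150), sqrt(150)) and (-sqrt(150), -sqrt(150))
  y = -x: xy = -x^2 = -150 at (sqrt(150), -sqrt(150)) and (-sqrt(150), sqrt(150))
Maximum xy = 150 at (sqrt(150), sqrt(150)) and (-sqrt(150), -sqrt(150))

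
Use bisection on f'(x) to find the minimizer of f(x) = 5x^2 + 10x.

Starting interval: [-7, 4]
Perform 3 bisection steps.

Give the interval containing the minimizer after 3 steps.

Finding critical point of f(x) = 5x^2 + 10x using bisection on f'(x) = 10x + 10.
f'(x) = 0 when x = -1.
Starting interval: [-7, 4]
Step 1: mid = -3/2, f'(mid) = -5, new interval = [-3/2, 4]
Step 2: mid = 5/4, f'(mid) = 45/2, new interval = [-3/2, 5/4]
Step 3: mid = -1/8, f'(mid) = 35/4, new interval = [-3/2, -1/8]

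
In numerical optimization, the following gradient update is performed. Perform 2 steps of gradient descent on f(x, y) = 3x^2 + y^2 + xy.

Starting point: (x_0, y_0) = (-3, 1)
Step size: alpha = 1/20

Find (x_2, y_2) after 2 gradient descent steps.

f(x,y) = 3x^2 + y^2 + xy
grad_x = 6x + 1y, grad_y = 2y + 1x
Step 1: grad = (-17, -1), (-43/20, 21/20)
Step 2: grad = (-237/20, -1/20), (-623/400, 421/400)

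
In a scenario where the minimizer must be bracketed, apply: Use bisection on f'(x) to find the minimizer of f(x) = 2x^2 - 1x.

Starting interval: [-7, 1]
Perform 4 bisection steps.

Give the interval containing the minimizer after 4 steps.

Finding critical point of f(x) = 2x^2 - 1x using bisection on f'(x) = 4x + -1.
f'(x) = 0 when x = 1/4.
Starting interval: [-7, 1]
Step 1: mid = -3, f'(mid) = -13, new interval = [-3, 1]
Step 2: mid = -1, f'(mid) = -5, new interval = [-1, 1]
Step 3: mid = 0, f'(mid) = -1, new interval = [0, 1]
Step 4: mid = 1/2, f'(mid) = 1, new interval = [0, 1/2]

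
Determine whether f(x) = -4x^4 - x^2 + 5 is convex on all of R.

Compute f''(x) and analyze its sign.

f(x) = -4x^4 - x^2 + 5
f'(x) = -16x^3 + -2x
f''(x) = -48x^2 + -2
f''(x) = -48x^2 + -2 <= -2 < 0 for all x
Therefore, f is concave on R.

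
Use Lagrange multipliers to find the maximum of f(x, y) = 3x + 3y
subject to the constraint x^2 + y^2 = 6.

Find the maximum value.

Set up Lagrange conditions: grad f = lambda * grad g
  3 = 2*lambda*x
  3 = 2*lambda*y
From these: x/y = 3/3, so x = 3t, y = 3t for some t.
Substitute into constraint: (3t)^2 + (3t)^2 = 6
  t^2 * 18 = 6
  t = sqrt(6/18)
Maximum = 3*x + 3*y = (3^2 + 3^2)*t = 18 * sqrt(6/18) = sqrt(108)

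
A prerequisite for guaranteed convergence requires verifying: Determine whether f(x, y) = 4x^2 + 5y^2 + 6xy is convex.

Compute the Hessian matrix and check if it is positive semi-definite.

f(x,y) = 4x^2 + 5y^2 + 6xy
Hessian H = [[8, 6], [6, 10]]
trace(H) = 18, det(H) = 44
Eigenvalues: (18 +/- sqrt(148)) / 2 = 15.08, 2.917
Since both eigenvalues > 0, f is convex.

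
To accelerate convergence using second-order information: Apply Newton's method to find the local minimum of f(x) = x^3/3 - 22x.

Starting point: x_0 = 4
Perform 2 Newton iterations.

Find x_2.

f(x) = x^3/3 - 22x
f'(x) = x^2 - 22, f''(x) = 2x
Newton update: x_{n+1} = x_n - (x_n^2 - 22)/(2*x_n)
Step 1: x_0 = 4, f'=-6, f''=8, x_1 = 19/4
Step 2: x_1 = 19/4, f'=9/16, f''=19/2, x_2 = 713/152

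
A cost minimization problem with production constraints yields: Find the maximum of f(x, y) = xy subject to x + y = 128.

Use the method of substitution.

Substitute y = 128 - x into f(x,y) = xy:
g(x) = x(128 - x) = 128x - x^2
g'(x) = 128 - 2x = 0  =>  x = 64
y = 128 - 64 = 64
Maximum value = 64 * 64 = 4096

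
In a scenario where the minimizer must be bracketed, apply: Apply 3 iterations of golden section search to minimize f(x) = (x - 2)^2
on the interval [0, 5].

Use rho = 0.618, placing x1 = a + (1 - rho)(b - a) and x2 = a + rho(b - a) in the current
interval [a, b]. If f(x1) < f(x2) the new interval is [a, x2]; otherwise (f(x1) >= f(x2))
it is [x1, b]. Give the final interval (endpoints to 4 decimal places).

Golden section search for min of f(x) = (x - 2)^2 on [0, 5].
Each step: x1 = a + (1 - rho)(b - a), x2 = a + rho(b - a); if f(x1) < f(x2) keep [a, x2], otherwise keep [x1, b].
Step 1: [0.0000, 5.0000], x1=1.9100 (f=0.0081), x2=3.0900 (f=1.1881); f(x1) < f(x2) => keep [0.0000, 3.0900]
Step 2: [0.0000, 3.0900], x1=1.1804 (f=0.6718), x2=1.9096 (f=0.0082); f(x1) > f(x2) => keep [1.1804, 3.0900]
Step 3: [1.1804, 3.0900], x1=1.9099 (f=0.0081), x2=2.3605 (f=0.1300); f(x1) < f(x2) => keep [1.1804, 2.3605]
Final interval: [1.1804, 2.3605]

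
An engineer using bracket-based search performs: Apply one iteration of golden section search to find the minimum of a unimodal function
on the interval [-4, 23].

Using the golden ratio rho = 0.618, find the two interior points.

Golden section search on [-4, 23].
Golden ratio rho = 0.618 (approx).
Interior points:
  x_1 = -4 + (1-0.618)*27 = 6.3140
  x_2 = -4 + 0.618*27 = 12.6860
Compare f(x_1) and f(x_2) to determine which subinterval to keep.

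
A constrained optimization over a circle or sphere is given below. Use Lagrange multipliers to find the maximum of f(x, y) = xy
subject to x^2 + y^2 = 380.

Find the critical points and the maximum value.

Lagrange conditions: y = 2*lambda*x and x = 2*lambda*y
If x = 0 then y = 0, violating the constraint, so x, y != 0.
Dividing: y/x = x/y => x^2 = y^2 => y = x or y = -x
Constraint: 2x^2 = 380 => x^2 = 190 => x = +/-sqrt(190)
Critical points: (sqrt(190), sqrt(190)), (-sqrt(190), -sqrt(190)), (sqrt(190), -sqrt(190)), (-sqrt(190), sqrt(190))
  y = x:  xy = x^2 = 190  at (sqrt(190), sqrt(190)) and (-sqrt(190), -sqrt(190))
  y = -x: xy = -x^2 = -190 at (sqrt(190), -sqrt(190)) and (-sqrt(190), sqrt(190))
Maximum xy = 190 at (sqrt(190), sqrt(190)) and (-sqrt(190), -sqrt(190))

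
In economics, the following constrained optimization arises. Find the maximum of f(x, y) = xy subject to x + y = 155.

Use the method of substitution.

Substitute y = 155 - x into f(x,y) = xy:
g(x) = x(155 - x) = 155x - x^2
g'(x) = 155 - 2x = 0  =>  x = 155/2
y = 155 - 155/2 = 155/2
Maximum value = (155/2) * (155/2) = 24025/4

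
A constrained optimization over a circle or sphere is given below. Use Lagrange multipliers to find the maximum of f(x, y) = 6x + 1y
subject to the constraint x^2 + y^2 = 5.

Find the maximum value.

Set up Lagrange conditions: grad f = lambda * grad g
  6 = 2*lambda*x
  1 = 2*lambda*y
From these: x/y = 6/1, so x = 6t, y = 1t for some t.
Substitute into constraint: (6t)^2 + (1t)^2 = 5
  t^2 * 37 = 5
  t = sqrt(5/37)
Maximum = 6*x + 1*y = (6^2 + 1^2)*t = 37 * sqrt(5/37) = sqrt(185)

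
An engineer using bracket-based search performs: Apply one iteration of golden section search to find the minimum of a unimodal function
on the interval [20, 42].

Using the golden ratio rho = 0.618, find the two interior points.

Golden section search on [20, 42].
Golden ratio rho = 0.618 (approx).
Interior points:
  x_1 = 20 + (1-0.618)*22 = 28.4040
  x_2 = 20 + 0.618*22 = 33.5960
Compare f(x_1) and f(x_2) to determine which subinterval to keep.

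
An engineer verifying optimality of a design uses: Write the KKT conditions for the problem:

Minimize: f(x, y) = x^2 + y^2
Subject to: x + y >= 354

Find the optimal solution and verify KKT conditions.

KKT conditions for min x^2 + y^2 s.t. x + y >= 354:
Stationarity: 2x = mu, 2y = mu
So x = y = mu/2.
Complementary slackness: mu*(x + y - 354) = 0
Primal feasibility: x + y >= 354; dual feasibility: mu >= 0
If mu = 0 then x = y = 0, but 0 + 0 < 354 is infeasible, so the constraint is active.
Constraint active: x + y = 2*(mu/2) = 354 => mu = 354
x = y = 177, f = 62658
Verify: stationarity 2*177 = 354 = mu; primal 177 + 177 = 354 >= 354; dual mu = 354 >= 0; complementary slackness 354*(354 - 354) = 0. All KKT conditions hold.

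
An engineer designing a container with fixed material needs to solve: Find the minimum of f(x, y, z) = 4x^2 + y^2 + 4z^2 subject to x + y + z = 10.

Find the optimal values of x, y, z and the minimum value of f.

Using Lagrange multipliers on f = 4x^2 + y^2 + 4z^2 with constraint x + y + z = 10:
Conditions: 2*4*x = lambda, 2*1*y = lambda, 2*4*z = lambda
So x = lambda/8, y = lambda/2, z = lambda/8
Substituting into constraint: lambda * (3/4) = 10
lambda = 40/3
x = 5/3, y = 20/3, z = 5/3
Minimum value = 200/3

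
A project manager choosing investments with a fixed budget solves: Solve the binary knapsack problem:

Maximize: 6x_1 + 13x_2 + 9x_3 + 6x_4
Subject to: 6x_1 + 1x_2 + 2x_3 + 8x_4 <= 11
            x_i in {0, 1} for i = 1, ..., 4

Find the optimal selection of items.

Items: item 1 (v=6, w=6), item 2 (v=13, w=1), item 3 (v=9, w=2), item 4 (v=6, w=8)
Capacity: 11
Checking all 16 subsets (w = total weight, v = total value):
  {}: w = 0, v = 0
  {1}: w = 6, v = 6
  {2}: w = 1, v = 13
  {3}: w = 2, v = 9
  {4}: w = 8, v = 6
  {1, 2}: w = 7, v = 19
  {1, 3}: w = 8, v = 15
  {1, 4}: w = 14 > 11, infeasible
  {2, 3}: w = 3, v = 22
  {2, 4}: w = 9, v = 19
  {3, 4}: w = 10, v = 15
  {1, 2, 3}: w = 9, v = 28
  {1, 2, 4}: w = 15 > 11, infeasible
  {1, 3, 4}: w = 16 > 11, infeasible
  {2, 3, 4}: w = 11, v = 28
  {1, 2, 3, 4}: w = 17 > 11, infeasible
Best feasible subset: items [1, 2, 3]
(The same value 28 is also attained by {2, 3, 4}.)
Total weight: 9 <= 11, total value: 28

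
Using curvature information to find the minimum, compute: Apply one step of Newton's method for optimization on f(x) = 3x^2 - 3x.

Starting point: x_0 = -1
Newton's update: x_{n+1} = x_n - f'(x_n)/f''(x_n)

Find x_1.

f(x) = 3x^2 - 3x
f'(x) = 6x + (-3), f''(x) = 6
Newton step: x_1 = x_0 - f'(x_0)/f''(x_0)
f'(-1) = -9
x_1 = -1 - -9/6 = 1/2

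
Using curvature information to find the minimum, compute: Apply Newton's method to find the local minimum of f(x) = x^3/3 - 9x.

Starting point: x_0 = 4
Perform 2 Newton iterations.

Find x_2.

f(x) = x^3/3 - 9x
f'(x) = x^2 - 9, f''(x) = 2x
Newton update: x_{n+1} = x_n - (x_n^2 - 9)/(2*x_n)
Step 1: x_0 = 4, f'=7, f''=8, x_1 = 25/8
Step 2: x_1 = 25/8, f'=49/64, f''=25/4, x_2 = 1201/400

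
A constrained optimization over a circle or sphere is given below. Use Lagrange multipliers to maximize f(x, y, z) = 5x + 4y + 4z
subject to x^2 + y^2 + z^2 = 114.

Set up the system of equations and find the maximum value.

Lagrange conditions: 5 = 2*lambda*x, 4 = 2*lambda*y, 4 = 2*lambda*z
So x:5 = y:4 = z:4, i.e. x = 5t, y = 4t, z = 4t
Constraint: t^2*(5^2 + 4^2 + 4^2) = 114
  t^2 * 57 = 114  =>  t = sqrt(2)
Maximum = 5*5t + 4*4t + 4*4t = 57*sqrt(2) = sqrt(6498)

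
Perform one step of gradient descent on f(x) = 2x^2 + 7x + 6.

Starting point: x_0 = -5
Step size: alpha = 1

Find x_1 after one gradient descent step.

f(x) = 2x^2 + 7x + 6
f'(x) = 4x + 7
f'(-5) = 4*-5 + (7) = -13
x_1 = x_0 - alpha * f'(x_0) = -5 - 1 * -13 = 8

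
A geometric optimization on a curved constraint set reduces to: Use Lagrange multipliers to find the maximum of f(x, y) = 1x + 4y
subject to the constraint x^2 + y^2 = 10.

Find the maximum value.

Set up Lagrange conditions: grad f = lambda * grad g
  1 = 2*lambda*x
  4 = 2*lambda*y
From these: x/y = 1/4, so x = 1t, y = 4t for some t.
Substitute into constraint: (1t)^2 + (4t)^2 = 10
  t^2 * 17 = 10
  t = sqrt(10/17)
Maximum = 1*x + 4*y = (1^2 + 4^2)*t = 17 * sqrt(10/17) = sqrt(170)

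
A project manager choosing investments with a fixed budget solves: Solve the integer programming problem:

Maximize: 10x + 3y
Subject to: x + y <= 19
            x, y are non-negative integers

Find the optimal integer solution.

Objective: 10x + 3y, constraint: x + y <= 19
Coefficient of x is 10 >= coefficient of y is 3, so allocate the entire budget to x.
Optimal: x = 19, y = 0, value = 190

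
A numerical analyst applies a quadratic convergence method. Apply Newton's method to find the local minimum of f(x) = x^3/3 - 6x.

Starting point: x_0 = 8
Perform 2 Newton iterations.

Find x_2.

f(x) = x^3/3 - 6x
f'(x) = x^2 - 6, f''(x) = 2x
Newton update: x_{n+1} = x_n - (x_n^2 - 6)/(2*x_n)
Step 1: x_0 = 8, f'=58, f''=16, x_1 = 35/8
Step 2: x_1 = 35/8, f'=841/64, f''=35/4, x_2 = 1609/560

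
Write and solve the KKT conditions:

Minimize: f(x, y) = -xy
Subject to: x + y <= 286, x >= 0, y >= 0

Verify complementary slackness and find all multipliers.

Problem: min -xy s.t. x + y <= 286 (multiplier lambda), x >= 0 (mu_x), y >= 0 (mu_y)
KKT stationarity: -y + lambda - mu_x = 0, -x + lambda - mu_y = 0, with lambda, mu_x, mu_y >= 0
Complementary slackness: lambda*(x + y - 286) = 0, mu_x*x = 0, mu_y*y = 0
If lambda = 0: y = -mu_x <= 0 and x = -mu_y <= 0 force x = y = 0 with f = 0; but x = y = 143 is feasible with f = -20449 < 0, so this is not the minimum. Hence lambda > 0 and x + y = 286.
Try x > 0, y > 0 (so mu_x = mu_y = 0): y = lambda, x = lambda => x = y = lambda
x + y = 286 => 2*lambda = 286 => lambda = 143
x* = y* = 143 > 0, consistent with mu_x = mu_y = 0.
(Any feasible point with x = 0 or y = 0 has f = 0 > -20449, so the minimum is not on those boundaries.)
min(-xy) = -20449 (i.e. max xy = 20449)
Multipliers: lambda = 143, mu_x = 0, mu_y = 0
Complementary slackness: lambda*(x + y - 286) = 143*(143 + 143 - 286) = 0, mu_x*x = 0*143 = 0, mu_y*y = 0*143 = 0. Satisfied.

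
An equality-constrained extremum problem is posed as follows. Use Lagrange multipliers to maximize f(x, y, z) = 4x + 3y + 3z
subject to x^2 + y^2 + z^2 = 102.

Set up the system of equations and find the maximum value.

Lagrange conditions: 4 = 2*lambda*x, 3 = 2*lambda*y, 3 = 2*lambda*z
So x:4 = y:3 = z:3, i.e. x = 4t, y = 3t, z = 3t
Constraint: t^2*(4^2 + 3^2 + 3^2) = 102
  t^2 * 34 = 102  =>  t = sqrt(3)
Maximum = 4*4t + 3*3t + 3*3t = 34*sqrt(3) = sqrt(3468)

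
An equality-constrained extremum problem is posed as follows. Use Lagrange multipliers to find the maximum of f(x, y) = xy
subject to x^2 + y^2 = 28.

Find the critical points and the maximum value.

Lagrange conditions: y = 2*lambda*x and x = 2*lambda*y
If x = 0 then y = 0, violating the constraint, so x, y != 0.
Dividing: y/x = x/y => x^2 = y^2 => y = x or y = -x
Constraint: 2x^2 = 28 => x^2 = 14 => x = +/-sqrt(14)
Critical points: (sqrt(14), sqrt(14)), (-sqrt(14), -sqrt(14)), (sqrt(14), -sqrt(14)), (-sqrt(14), sqrt(14))
  y = x:  xy = x^2 = 14  at (sqrt(14), sqrt(14)) and (-sqrt(14), -sqrt(14))
  y = -x: xy = -x^2 = -14 at (sqrt(14), -sqrt(14)) and (-sqrt(14), sqrt(14))
Maximum xy = 14 at (sqrt(14), sqrt(14)) and (-sqrt(14), -sqrt(14))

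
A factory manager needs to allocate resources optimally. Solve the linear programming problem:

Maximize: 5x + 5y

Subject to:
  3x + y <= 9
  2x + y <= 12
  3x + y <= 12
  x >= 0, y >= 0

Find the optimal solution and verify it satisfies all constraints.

Feasible vertices: (0, 0), (0, 9), (3, 0)
Objective 5x + 5y at each vertex:
  (0, 0): 0
  (0, 9): 45
  (3, 0): 15
Maximum is 45 at (0, 9).
Verify constraints at (x, y) = (0, 9):
  3*0 + 1*9 = 9 <= 9 (active)
  2*0 + 1*9 = 9 <= 12
  3*0 + 1*9 = 9 <= 12
  x = 0 >= 0, y = 9 >= 0. All constraints satisfied.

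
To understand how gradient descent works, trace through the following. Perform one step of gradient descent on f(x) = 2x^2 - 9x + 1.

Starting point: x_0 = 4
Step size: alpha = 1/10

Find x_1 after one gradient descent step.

f(x) = 2x^2 - 9x + 1
f'(x) = 4x - 9
f'(4) = 4*4 + (-9) = 7
x_1 = x_0 - alpha * f'(x_0) = 4 - 1/10 * 7 = 33/10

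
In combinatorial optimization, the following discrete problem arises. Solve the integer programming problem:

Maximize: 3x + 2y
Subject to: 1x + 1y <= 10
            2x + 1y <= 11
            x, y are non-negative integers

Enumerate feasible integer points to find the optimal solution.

Constraint 1: 1x + 1y <= 10
Constraint 2: 2x + 1y <= 11
Feasible x range (need y >= 0): 0 <= x <= min(10/1, 11/2) => x in {0, ..., 5}.
Enumerate feasible integer points row by row (the coefficient of y is 2 > 0, so for each x the largest feasible y gives the best value):
  x = 0: y <= min((10 - 1*0)/1, (11 - 2*0)/1) => y in {0, ..., 10}; best 3*0 + 2*10 = 20
  x = 1: y <= min((10 - 1*1)/1, (11 - 2*1)/1) => y in {0, ..., 9}; best 3*1 + 2*9 = 21
  x = 2: y <= min((10 - 1*2)/1, (11 - 2*2)/1) => y in {0, ..., 7}; best 3*2 + 2*7 = 20
  x = 3: y <= min((10 - 1*3)/1, (11 - 2*3)/1) => y in {0, ..., 5}; best 3*3 + 2*5 = 19
  x = 4: y <= min((10 - 1*4)/1, (11 - 2*4)/1) => y in {0, ..., 3}; best 3*4 + 2*3 = 18
  x = 5: y <= min((10 - 1*5)/1, (11 - 2*5)/1) => y in {0, ..., 1}; best 3*5 + 2*1 = 17
The maximum 3x + 2y = 21 is achieved at x = 1, y = 9.
Check: 1*1 + 1*9 = 10 <= 10 and 2*1 + 1*9 = 11 <= 11.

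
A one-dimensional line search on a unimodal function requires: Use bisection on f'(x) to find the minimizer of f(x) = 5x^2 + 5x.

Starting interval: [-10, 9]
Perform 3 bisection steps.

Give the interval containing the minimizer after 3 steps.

Finding critical point of f(x) = 5x^2 + 5x using bisection on f'(x) = 10x + 5.
f'(x) = 0 when x = -1/2.
Starting interval: [-10, 9]
Step 1: mid = -1/2, f'(mid) = 0, new interval = [-1/2, -1/2]
Step 2: mid = -1/2, f'(mid) = 0, new interval = [-1/2, -1/2]
Step 3: mid = -1/2, f'(mid) = 0, new interval = [-1/2, -1/2]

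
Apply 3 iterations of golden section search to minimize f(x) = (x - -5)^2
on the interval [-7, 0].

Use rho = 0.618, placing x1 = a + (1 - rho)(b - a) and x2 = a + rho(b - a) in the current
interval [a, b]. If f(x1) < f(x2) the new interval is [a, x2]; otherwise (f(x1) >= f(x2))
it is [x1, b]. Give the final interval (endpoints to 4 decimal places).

Golden section search for min of f(x) = (x - -5)^2 on [-7, 0].
Each step: x1 = a + (1 - rho)(b - a), x2 = a + rho(b - a); if f(x1) < f(x2) keep [a, x2], otherwise keep [x1, b].
Step 1: [-7.0000, 0.0000], x1=-4.3260 (f=0.4543), x2=-2.6740 (f=5.4103); f(x1) < f(x2) => keep [-7.0000, -2.6740]
Step 2: [-7.0000, -2.6740], x1=-5.3475 (f=0.1207), x2=-4.3265 (f=0.4536); f(x1) < f(x2) => keep [-7.0000, -4.3265]
Step 3: [-7.0000, -4.3265], x1=-5.9787 (f=0.9579), x2=-5.3478 (f=0.1210); f(x1) > f(x2) => keep [-5.9787, -4.3265]
Final interval: [-5.9787, -4.3265]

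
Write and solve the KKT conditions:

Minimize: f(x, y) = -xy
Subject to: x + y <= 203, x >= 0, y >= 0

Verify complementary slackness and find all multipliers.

Problem: min -xy s.t. x + y <= 203 (multiplier lambda), x >= 0 (mu_x), y >= 0 (mu_y)
KKT stationarity: -y + lambda - mu_x = 0, -x + lambda - mu_y = 0, with lambda, mu_x, mu_y >= 0
Complementary slackness: lambda*(x + y - 203) = 0, mu_x*x = 0, mu_y*y = 0
If lambda = 0: y = -mu_x <= 0 and x = -mu_y <= 0 force x = y = 0 with f = 0; but x = y = 203/2 is feasible with f = -41209/4 < 0, so this is not the minimum. Hence lambda > 0 and x + y = 203.
Try x > 0, y > 0 (so mu_x = mu_y = 0): y = lambda, x = lambda => x = y = lambda
x + y = 203 => 2*lambda = 203 => lambda = 203/2
x* = y* = 203/2 > 0, consistent with mu_x = mu_y = 0.
(Any feasible point with x = 0 or y = 0 has f = 0 > -41209/4, so the minimum is not on those boundaries.)
min(-xy) = -41209/4 (i.e. max xy = 41209/4)
Multipliers: lambda = 203/2, mu_x = 0, mu_y = 0
Complementary slackness: lambda*(x + y - 203) = 203/2*(203/2 + 203/2 - 203) = 0, mu_x*x = 0*203/2 = 0, mu_y*y = 0*203/2 = 0. Satisfied.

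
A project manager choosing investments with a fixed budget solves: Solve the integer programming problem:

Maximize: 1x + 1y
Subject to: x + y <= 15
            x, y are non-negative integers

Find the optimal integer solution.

Objective: 1x + 1y, constraint: x + y <= 15
Coefficient of x is 1 >= coefficient of y is 1, so allocate the entire budget to x.
Optimal: x = 15, y = 0, value = 15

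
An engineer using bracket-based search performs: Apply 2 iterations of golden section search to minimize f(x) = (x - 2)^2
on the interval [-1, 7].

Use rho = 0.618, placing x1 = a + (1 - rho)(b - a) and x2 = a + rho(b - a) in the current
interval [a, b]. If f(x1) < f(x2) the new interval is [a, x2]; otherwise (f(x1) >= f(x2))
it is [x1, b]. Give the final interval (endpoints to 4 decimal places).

Golden section search for min of f(x) = (x - 2)^2 on [-1, 7].
Each step: x1 = a + (1 - rho)(b - a), x2 = a + rho(b - a); if f(x1) < f(x2) keep [a, x2], otherwise keep [x1, b].
Step 1: [-1.0000, 7.0000], x1=2.0560 (f=0.0031), x2=3.9440 (f=3.7791); f(x1) < f(x2) => keep [-1.0000, 3.9440]
Step 2: [-1.0000, 3.9440], x1=0.8886 (f=1.2352), x2=2.0554 (f=0.0031); f(x1) > f(x2) => keep [0.8886, 3.9440]
Final interval: [0.8886, 3.9440]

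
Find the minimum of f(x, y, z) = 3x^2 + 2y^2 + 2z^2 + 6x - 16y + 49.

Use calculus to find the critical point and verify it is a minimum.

f(x,y,z) = 3x^2 + 2y^2 + 2z^2 + 6x - 16y + 49
df/dx = 6x + (6) = 0 => x = -1
df/dy = 4y + (-16) = 0 => y = 4
df/dz = 4z + (0) = 0 => z = 0
f(-1,4,0) = 3*(-1)^2 + 2*(4)^2 + 2*(0)^2 + 6*(-1) + -16*(4) + 49 = 14
Hessian is diagonal with entries 6, 4, 4 > 0, confirmed minimum.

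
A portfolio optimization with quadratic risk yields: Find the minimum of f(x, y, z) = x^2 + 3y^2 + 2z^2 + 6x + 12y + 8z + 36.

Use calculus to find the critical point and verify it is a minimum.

f(x,y,z) = x^2 + 3y^2 + 2z^2 + 6x + 12y + 8z + 36
df/dx = 2x + (6) = 0 => x = -3
df/dy = 6y + (12) = 0 => y = -2
df/dz = 4z + (8) = 0 => z = -2
f(-3,-2,-2) = 1*(-3)^2 + 3*(-2)^2 + 2*(-2)^2 + 6*(-3) + 12*(-2) + 8*(-2) + 36 = 7
Hessian is diagonal with entries 2, 6, 4 > 0, confirmed minimum.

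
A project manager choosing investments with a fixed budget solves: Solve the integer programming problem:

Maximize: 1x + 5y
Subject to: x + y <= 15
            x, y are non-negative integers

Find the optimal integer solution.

Objective: 1x + 5y, constraint: x + y <= 15
Coefficient of y is 5 > coefficient of x is 1, so allocate the entire budget to y.
Optimal: x = 0, y = 15, value = 75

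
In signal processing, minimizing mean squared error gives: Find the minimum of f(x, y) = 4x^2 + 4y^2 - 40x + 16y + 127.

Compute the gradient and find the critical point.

f(x,y) = 4x^2 + 4y^2 - 40x + 16y + 127
df/dx = 8x + (-40) = 0  =>  x = 5
df/dy = 8y + (16) = 0  =>  y = -2
f(5, -2) = 4*(5)^2 + 4*(-2)^2 + -40*(5) + 16*(-2) + 127 = 11
Hessian is diagonal with entries 8, 8 > 0, so this is a minimum.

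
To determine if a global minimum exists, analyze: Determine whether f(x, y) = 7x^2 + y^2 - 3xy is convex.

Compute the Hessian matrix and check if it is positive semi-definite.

f(x,y) = 7x^2 + y^2 - 3xy
Hessian H = [[14, -3], [-3, 2]]
trace(H) = 16, det(H) = 19
Eigenvalues: (16 +/- sqrt(180)) / 2 = 14.71, 1.292
Since both eigenvalues > 0, f is convex.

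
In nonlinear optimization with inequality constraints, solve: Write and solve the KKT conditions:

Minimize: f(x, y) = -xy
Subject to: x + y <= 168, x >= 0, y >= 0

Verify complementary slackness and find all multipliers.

Problem: min -xy s.t. x + y <= 168 (multiplier lambda), x >= 0 (mu_x), y >= 0 (mu_y)
KKT stationarity: -y + lambda - mu_x = 0, -x + lambda - mu_y = 0, with lambda, mu_x, mu_y >= 0
Complementary slackness: lambda*(x + y - 168) = 0, mu_x*x = 0, mu_y*y = 0
If lambda = 0: y = -mu_x <= 0 and x = -mu_y <= 0 force x = y = 0 with f = 0; but x = y = 84 is feasible with f = -7056 < 0, so this is not the minimum. Hence lambda > 0 and x + y = 168.
Try x > 0, y > 0 (so mu_x = mu_y = 0): y = lambda, x = lambda => x = y = lambda
x + y = 168 => 2*lambda = 168 => lambda = 84
x* = y* = 84 > 0, consistent with mu_x = mu_y = 0.
(Any feasible point with x = 0 or y = 0 has f = 0 > -7056, so the minimum is not on those boundaries.)
min(-xy) = -7056 (i.e. max xy = 7056)
Multipliers: lambda = 84, mu_x = 0, mu_y = 0
Complementary slackness: lambda*(x + y - 168) = 84*(84 + 84 - 168) = 0, mu_x*x = 0*84 = 0, mu_y*y = 0*84 = 0. Satisfied.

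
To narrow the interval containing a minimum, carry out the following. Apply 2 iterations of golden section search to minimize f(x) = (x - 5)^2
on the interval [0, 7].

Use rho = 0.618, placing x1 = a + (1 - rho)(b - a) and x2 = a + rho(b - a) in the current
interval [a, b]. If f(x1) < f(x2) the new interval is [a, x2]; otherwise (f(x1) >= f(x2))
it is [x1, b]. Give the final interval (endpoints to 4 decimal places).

Golden section search for min of f(x) = (x - 5)^2 on [0, 7].
Each step: x1 = a + (1 - rho)(b - a), x2 = a + rho(b - a); if f(x1) < f(x2) keep [a, x2], otherwise keep [x1, b].
Step 1: [0.0000, 7.0000], x1=2.6740 (f=5.4103), x2=4.3260 (f=0.4543); f(x1) > f(x2) => keep [2.6740, 7.0000]
Step 2: [2.6740, 7.0000], x1=4.3265 (f=0.4536), x2=5.3475 (f=0.1207); f(x1) > f(x2) => keep [4.3265, 7.0000]
Final interval: [4.3265, 7.0000]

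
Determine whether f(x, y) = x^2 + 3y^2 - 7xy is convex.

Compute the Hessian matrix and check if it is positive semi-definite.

f(x,y) = x^2 + 3y^2 - 7xy
Hessian H = [[2, -7], [-7, 6]]
trace(H) = 8, det(H) = -37
Eigenvalues: (8 +/- sqrt(212)) / 2 = 11.28, -3.28
Since not both eigenvalues positive, f is neither convex nor concave.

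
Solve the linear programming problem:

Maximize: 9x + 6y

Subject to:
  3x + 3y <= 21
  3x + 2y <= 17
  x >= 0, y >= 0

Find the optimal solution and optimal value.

Feasible vertices: (0, 0), (0, 7), (3, 4), (17/3, 0)
Objective 9x + 6y at each:
  (0, 0): 0
  (0, 7): 42
  (3, 4): 51
  (17/3, 0): 51
Maximum is 51 at (3, 4).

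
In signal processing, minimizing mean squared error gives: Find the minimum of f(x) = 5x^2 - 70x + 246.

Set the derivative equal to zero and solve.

f(x) = 5x^2 - 70x + 246
f'(x) = 10x + (-70) = 0
x = 70/10 = 7
f(7) = 1
Since f''(x) = 10 > 0, this is a minimum.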